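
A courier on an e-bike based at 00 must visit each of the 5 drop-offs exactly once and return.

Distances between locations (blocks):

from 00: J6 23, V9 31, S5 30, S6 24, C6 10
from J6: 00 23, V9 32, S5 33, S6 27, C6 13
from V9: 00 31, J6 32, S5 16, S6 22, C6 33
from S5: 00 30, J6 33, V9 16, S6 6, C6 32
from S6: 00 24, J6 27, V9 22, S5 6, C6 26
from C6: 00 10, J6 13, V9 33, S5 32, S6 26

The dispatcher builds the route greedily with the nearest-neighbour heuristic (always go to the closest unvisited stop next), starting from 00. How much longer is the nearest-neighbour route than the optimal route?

From 00: C6=10, J6=23, S6=24, S5=30, V9=31 → choose C6 (10).
From C6: J6=13, S6=26, S5=32, V9=33 → choose J6 (13).
From J6: S6=27, V9=32, S5=33 → choose S6 (27).
From S6: S5=6, V9=22 → choose S5 (6).
From S5: V9=16 → choose V9 (16).
NN route 00 → C6 → J6 → S6 → S5 → V9 → 00 costs 103.
Optimal: 00 → S6 → S5 → V9 → J6 → C6 → 00 costs 101 (by enumerating all 60 distinct tours).
Excess = 103 − 101 = 2.

2 blocks longer than the optimal tour.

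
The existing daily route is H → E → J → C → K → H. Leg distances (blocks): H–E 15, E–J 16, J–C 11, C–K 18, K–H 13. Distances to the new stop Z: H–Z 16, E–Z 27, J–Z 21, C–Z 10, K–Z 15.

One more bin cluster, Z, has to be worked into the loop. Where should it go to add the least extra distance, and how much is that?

Minimum extra distance: 7 blocks, inserting Z between C and K.

Insertion cost between consecutive stops i–j is d(i,Z) + d(Z,j) − d(i,j):
  between H and E: 16 + 27 − 15 = 28
  between E and J: 27 + 21 − 16 = 32
  between J and C: 21 + 10 − 11 = 20
  between C and K: 10 + 15 − 18 = 7
  between K and H: 15 + 16 − 13 = 18
Cheapest insertion is between C and K, adding 7.
New total = 73 + 7 = 80.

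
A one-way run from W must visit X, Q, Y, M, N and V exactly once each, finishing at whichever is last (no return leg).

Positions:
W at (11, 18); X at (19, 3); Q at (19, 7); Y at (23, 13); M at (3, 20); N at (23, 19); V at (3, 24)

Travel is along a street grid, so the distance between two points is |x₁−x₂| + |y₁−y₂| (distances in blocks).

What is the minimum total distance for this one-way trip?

Shortest open route: 59 blocks.

There are 6! = 720 possible orderings.
W - X - Q - Y - M - N - V: 23+4+10+27+21+25 = 110
W - X - Q - Y - M - V - N: 23+4+10+27+4+25 = 93
W - X - Q - Y - N - M - V: 23+4+10+6+21+4 = 68
W - X - Q - Y - N - V - M: 23+4+10+6+25+4 = 72
W - X - Q - Y - V - M - N: 23+4+10+31+4+21 = 93
W - X - Q - Y - V - N - M: 23+4+10+31+25+21 = 114
W - X - Q - M - Y - N - V: 23+4+29+27+6+25 = 114
W - X - Q - M - Y - V - N: 23+4+29+27+31+25 = 139
… (712 more)
W - M - V - N - Y - Q - X: 10+4+25+6+10+4 = 59  ← best
The minimum is 59.
One shortest path: W → M → V → N → Y → Q → X.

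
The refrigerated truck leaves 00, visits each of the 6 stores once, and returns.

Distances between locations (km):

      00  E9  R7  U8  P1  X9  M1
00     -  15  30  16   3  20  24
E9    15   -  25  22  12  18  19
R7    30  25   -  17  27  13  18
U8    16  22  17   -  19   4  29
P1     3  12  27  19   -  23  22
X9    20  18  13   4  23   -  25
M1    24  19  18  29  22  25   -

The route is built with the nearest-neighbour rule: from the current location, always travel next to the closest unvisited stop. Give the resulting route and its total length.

Total distance 96 km via the nearest-neighbour route 00 → P1 → E9 → X9 → U8 → R7 → M1 → 00.

At 00 the remaining stops are P1 3, E9 15, U8 16, X9 20, M1 24, R7 30; go to P1.
At P1 the remaining stops are E9 12, U8 19, M1 22, X9 23, R7 27; go to E9.
At E9 the remaining stops are X9 18, M1 19, U8 22, R7 25; go to X9.
At X9 the remaining stops are U8 4, R7 13, M1 25; go to U8.
At U8 the remaining stops are R7 17, M1 29; go to R7.
At R7 the remaining stops are M1 18; go to M1.
Return M1→00: 24.
Total = 3 + 12 + 18 + 4 + 17 + 18 + 24 = 96.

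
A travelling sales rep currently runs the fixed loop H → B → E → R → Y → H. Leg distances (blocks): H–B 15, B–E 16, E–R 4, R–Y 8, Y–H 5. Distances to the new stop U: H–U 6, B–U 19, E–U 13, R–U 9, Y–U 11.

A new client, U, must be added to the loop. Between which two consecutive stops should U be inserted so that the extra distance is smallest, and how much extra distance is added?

Minimum extra distance: 10 blocks, inserting U between H and B.

Insertion cost between consecutive stops i–j is d(i,U) + d(U,j) − d(i,j):
  between H and B: 6 + 19 − 15 = 10
  between B and E: 19 + 13 − 16 = 16
  between E and R: 13 + 9 − 4 = 18
  between R and Y: 9 + 11 − 8 = 12
  between Y and H: 11 + 6 − 5 = 12
Cheapest insertion is between H and B, adding 10.
New total = 48 + 10 = 58.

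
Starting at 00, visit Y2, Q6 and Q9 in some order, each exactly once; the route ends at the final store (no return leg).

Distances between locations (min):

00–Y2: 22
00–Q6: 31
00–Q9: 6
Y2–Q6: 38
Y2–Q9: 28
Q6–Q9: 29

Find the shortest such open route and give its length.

Minimum one-way distance = 72 min.

There are 3! = 6 possible orderings.
00 - Y2 - Q6 - Q9: 22+38+29 = 89
00 - Y2 - Q9 - Q6: 22+28+29 = 79
00 - Q6 - Y2 - Q9: 31+38+28 = 97
00 - Q6 - Q9 - Y2: 31+29+28 = 88
00 - Q9 - Y2 - Q6: 6+28+38 = 72
00 - Q9 - Q6 - Y2: 6+29+38 = 73
The minimum is 72.
One shortest path: 00 → Q9 → Y2 → Q6.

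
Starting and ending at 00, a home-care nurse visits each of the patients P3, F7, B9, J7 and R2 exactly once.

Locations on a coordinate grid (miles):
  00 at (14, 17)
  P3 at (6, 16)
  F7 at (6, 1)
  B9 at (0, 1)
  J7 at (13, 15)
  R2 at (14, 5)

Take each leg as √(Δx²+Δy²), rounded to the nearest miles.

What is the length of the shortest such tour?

00-P3-F7-B9-J7-R2-00: 8+15+6+19+10+12 = 70
00-P3-F7-B9-R2-J7-00: 8+15+6+15+10+2 = 56
00-P3-F7-J7-B9-R2-00: 8+15+16+19+15+12 = 85
00-P3-F7-J7-R2-B9-00: 8+15+16+10+15+21 = 85
00-P3-F7-R2-B9-J7-00: 8+15+9+15+19+2 = 68
00-P3-F7-R2-J7-B9-00: 8+15+9+10+19+21 = 82
00-P3-B9-F7-J7-R2-00: 8+16+6+16+10+12 = 68
00-P3-B9-F7-R2-J7-00: 8+16+6+9+10+2 = 51
00-P3-B9-J7-F7-R2-00: 8+16+19+16+9+12 = 80
00-P3-B9-J7-R2-F7-00: 8+16+19+10+9+18 = 80
00-P3-B9-R2-F7-J7-00: 8+16+15+9+16+2 = 66
00-P3-B9-R2-J7-F7-00: 8+16+15+10+16+18 = 83
00-P3-J7-F7-B9-R2-00: 8+7+16+6+15+12 = 64
00-P3-J7-F7-R2-B9-00: 8+7+16+9+15+21 = 76
… (46 more)
The minimum is 51.
One optimal route: 00 → P3 → B9 → F7 → R2 → J7 → 00 (or its reverse).

51 miles — the shortest possible round trip.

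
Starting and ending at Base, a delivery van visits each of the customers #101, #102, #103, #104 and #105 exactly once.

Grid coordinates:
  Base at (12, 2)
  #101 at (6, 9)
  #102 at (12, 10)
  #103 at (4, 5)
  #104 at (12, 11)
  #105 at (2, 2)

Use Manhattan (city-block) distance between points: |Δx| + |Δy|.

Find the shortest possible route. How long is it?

38 — the shortest possible round trip.

Base-#101-#102-#103-#104-#105-Base: 13+7+13+14+19+10 = 76
Base-#101-#102-#103-#105-#104-Base: 13+7+13+5+19+9 = 66
Base-#101-#102-#104-#103-#105-Base: 13+7+1+14+5+10 = 50
Base-#101-#102-#104-#105-#103-Base: 13+7+1+19+5+11 = 56
Base-#101-#102-#105-#103-#104-Base: 13+7+18+5+14+9 = 66
Base-#101-#102-#105-#104-#103-Base: 13+7+18+19+14+11 = 82
Base-#101-#103-#102-#104-#105-Base: 13+6+13+1+19+10 = 62
Base-#101-#103-#102-#105-#104-Base: 13+6+13+18+19+9 = 78
Base-#101-#103-#104-#102-#105-Base: 13+6+14+1+18+10 = 62
Base-#101-#103-#104-#105-#102-Base: 13+6+14+19+18+8 = 78
Base-#101-#103-#105-#102-#104-Base: 13+6+5+18+1+9 = 52
Base-#101-#103-#105-#104-#102-Base: 13+6+5+19+1+8 = 52
Base-#101-#104-#102-#103-#105-Base: 13+8+1+13+5+10 = 50
Base-#101-#104-#102-#105-#103-Base: 13+8+1+18+5+11 = 56
… (46 more)
Base-#102-#104-#101-#103-#105-Base: 8+1+8+6+5+10 = 38  ← best
The minimum is 38.
One optimal route: Base → #102 → #104 → #101 → #103 → #105 → Base (or its reverse).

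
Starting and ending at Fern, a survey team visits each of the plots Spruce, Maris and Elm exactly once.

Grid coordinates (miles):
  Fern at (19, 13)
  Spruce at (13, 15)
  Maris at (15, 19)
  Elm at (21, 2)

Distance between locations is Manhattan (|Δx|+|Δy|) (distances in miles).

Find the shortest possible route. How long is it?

50 miles — the shortest possible round trip.

There are 3 distinct closed tours to check (reversals are equivalent).
Fern-Spruce-Maris-Elm-Fern: 8+6+23+13 = 50
Fern-Spruce-Elm-Maris-Fern: 8+21+23+10 = 62
Fern-Maris-Spruce-Elm-Fern: 10+6+21+13 = 50
The minimum is 50.
One optimal route: Fern → Spruce → Maris → Elm → Fern (or its reverse).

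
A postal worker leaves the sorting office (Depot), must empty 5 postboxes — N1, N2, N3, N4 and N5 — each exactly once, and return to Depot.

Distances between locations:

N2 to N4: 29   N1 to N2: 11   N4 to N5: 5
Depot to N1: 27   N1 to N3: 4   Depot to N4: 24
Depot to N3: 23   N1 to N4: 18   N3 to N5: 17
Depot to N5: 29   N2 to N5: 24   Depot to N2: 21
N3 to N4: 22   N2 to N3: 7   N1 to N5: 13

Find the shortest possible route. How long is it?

Shortest round trip = 74.

There are 60 distinct closed tours to check (reversals are equivalent).
Depot-N1-N2-N3-N4-N5-Depot: 27+11+7+22+5+29 = 101
Depot-N1-N2-N3-N5-N4-Depot: 27+11+7+17+5+24 = 91
Depot-N1-N2-N4-N3-N5-Depot: 27+11+29+22+17+29 = 135
Depot-N1-N2-N4-N5-N3-Depot: 27+11+29+5+17+23 = 112
Depot-N1-N2-N5-N3-N4-Depot: 27+11+24+17+22+24 = 125
Depot-N1-N2-N5-N4-N3-Depot: 27+11+24+5+22+23 = 112
Depot-N1-N3-N2-N4-N5-Depot: 27+4+7+29+5+29 = 101
Depot-N1-N3-N2-N5-N4-Depot: 27+4+7+24+5+24 = 91
Depot-N1-N3-N4-N2-N5-Depot: 27+4+22+29+24+29 = 135
Depot-N1-N3-N4-N5-N2-Depot: 27+4+22+5+24+21 = 103
Depot-N1-N3-N5-N2-N4-Depot: 27+4+17+24+29+24 = 125
Depot-N1-N3-N5-N4-N2-Depot: 27+4+17+5+29+21 = 103
Depot-N1-N4-N2-N3-N5-Depot: 27+18+29+7+17+29 = 127
Depot-N1-N4-N2-N5-N3-Depot: 27+18+29+24+17+23 = 138
… (46 more)
Depot-N2-N3-N1-N5-N4-Depot: 21+7+4+13+5+24 = 74  ← best
The minimum is 74.
One optimal route: Depot → N2 → N3 → N1 → N5 → N4 → Depot (or its reverse).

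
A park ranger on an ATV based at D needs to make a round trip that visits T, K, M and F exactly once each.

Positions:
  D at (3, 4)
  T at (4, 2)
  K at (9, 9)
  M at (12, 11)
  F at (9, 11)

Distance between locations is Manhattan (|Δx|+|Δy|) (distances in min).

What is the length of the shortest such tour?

With 4 stops there are 4!/2 = 12 distinct round trips (a route and its reverse cost the same).
D - T - K - M - F - D: 3+12+5+3+13 = 36
D - T - K - F - M - D: 3+12+2+3+16 = 36
D - T - M - K - F - D: 3+17+5+2+13 = 40
D - T - M - F - K - D: 3+17+3+2+11 = 36
D - T - F - K - M - D: 3+14+2+5+16 = 40
D - T - F - M - K - D: 3+14+3+5+11 = 36
D - K - T - M - F - D: 11+12+17+3+13 = 56
D - K - T - F - M - D: 11+12+14+3+16 = 56
D - K - M - T - F - D: 11+5+17+14+13 = 60
D - K - F - T - M - D: 11+2+14+17+16 = 60
D - M - T - K - F - D: 16+17+12+2+13 = 60
D - M - K - T - F - D: 16+5+12+14+13 = 60
The minimum is 36.
One optimal route: D → T → K → M → F → D (or its reverse).

Shortest round trip = 36 min.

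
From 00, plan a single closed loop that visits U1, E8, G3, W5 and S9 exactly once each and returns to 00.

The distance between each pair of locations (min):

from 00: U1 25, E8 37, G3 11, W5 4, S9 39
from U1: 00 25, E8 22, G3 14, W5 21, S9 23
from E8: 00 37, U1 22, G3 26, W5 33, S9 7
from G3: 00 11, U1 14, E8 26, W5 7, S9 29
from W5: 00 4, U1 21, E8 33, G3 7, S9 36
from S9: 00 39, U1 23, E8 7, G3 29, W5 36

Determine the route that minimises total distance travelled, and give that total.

With 5 stops there are 5!/2 = 60 distinct round trips (a route and its reverse cost the same).
00-U1-E8-G3-W5-S9-00: 25+22+26+7+36+39 = 155
00-U1-E8-G3-S9-W5-00: 25+22+26+29+36+4 = 142
00-U1-E8-W5-G3-S9-00: 25+22+33+7+29+39 = 155
00-U1-E8-W5-S9-G3-00: 25+22+33+36+29+11 = 156
00-U1-E8-S9-G3-W5-00: 25+22+7+29+7+4 = 94
00-U1-E8-S9-W5-G3-00: 25+22+7+36+7+11 = 108
00-U1-G3-E8-W5-S9-00: 25+14+26+33+36+39 = 173
00-U1-G3-E8-S9-W5-00: 25+14+26+7+36+4 = 112
00-U1-G3-W5-E8-S9-00: 25+14+7+33+7+39 = 125
00-U1-G3-W5-S9-E8-00: 25+14+7+36+7+37 = 126
00-U1-G3-S9-E8-W5-00: 25+14+29+7+33+4 = 112
00-U1-G3-S9-W5-E8-00: 25+14+29+36+33+37 = 174
00-U1-W5-E8-G3-S9-00: 25+21+33+26+29+39 = 173
00-U1-W5-E8-S9-G3-00: 25+21+33+7+29+11 = 126
… (46 more)
00-U1-S9-E8-G3-W5-00: 25+23+7+26+7+4 = 92  ← best
The minimum is 92.
One optimal route: 00 → U1 → S9 → E8 → G3 → W5 → 00 (or its reverse).

Shortest round trip = 92 min.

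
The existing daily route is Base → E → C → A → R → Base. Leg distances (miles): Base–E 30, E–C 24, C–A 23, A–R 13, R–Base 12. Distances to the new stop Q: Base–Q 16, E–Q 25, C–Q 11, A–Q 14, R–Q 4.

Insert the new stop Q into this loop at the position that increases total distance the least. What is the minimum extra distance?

+2 miles — insert Q between C and A.

Insertion cost between consecutive stops i–j is d(i,Q) + d(Q,j) − d(i,j):
  between Base and E: 16 + 25 − 30 = 11
  between E and C: 25 + 11 − 24 = 12
  between C and A: 11 + 14 − 23 = 2
  between A and R: 14 + 4 − 13 = 5
  between R and Base: 4 + 16 − 12 = 8
Cheapest insertion is between C and A, adding 2.
New total = 102 + 2 = 104.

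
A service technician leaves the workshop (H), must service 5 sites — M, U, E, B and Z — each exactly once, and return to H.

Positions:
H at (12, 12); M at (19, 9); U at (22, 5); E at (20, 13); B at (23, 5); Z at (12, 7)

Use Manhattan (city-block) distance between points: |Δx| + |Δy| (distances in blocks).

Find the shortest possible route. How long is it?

With 5 stops there are 5!/2 = 60 distinct round trips (a route and its reverse cost the same).
H - M - U - E - B - Z - H: 10+7+10+11+13+5 = 56
H - M - U - E - Z - B - H: 10+7+10+14+13+18 = 72
H - M - U - B - E - Z - H: 10+7+1+11+14+5 = 48
H - M - U - B - Z - E - H: 10+7+1+13+14+9 = 54
H - M - U - Z - E - B - H: 10+7+12+14+11+18 = 72
H - M - U - Z - B - E - H: 10+7+12+13+11+9 = 62
H - M - E - U - B - Z - H: 10+5+10+1+13+5 = 44
H - M - E - U - Z - B - H: 10+5+10+12+13+18 = 68
H - M - E - B - U - Z - H: 10+5+11+1+12+5 = 44
H - M - E - B - Z - U - H: 10+5+11+13+12+17 = 68
H - M - E - Z - U - B - H: 10+5+14+12+1+18 = 60
H - M - E - Z - B - U - H: 10+5+14+13+1+17 = 60
H - M - B - U - E - Z - H: 10+8+1+10+14+5 = 48
H - M - B - U - Z - E - H: 10+8+1+12+14+9 = 54
… (46 more)
H - E - M - U - B - Z - H: 9+5+7+1+13+5 = 40  ← best
The minimum is 40.
One optimal route: H → E → M → U → B → Z → H (or its reverse).

Minimum total distance: 40 blocks.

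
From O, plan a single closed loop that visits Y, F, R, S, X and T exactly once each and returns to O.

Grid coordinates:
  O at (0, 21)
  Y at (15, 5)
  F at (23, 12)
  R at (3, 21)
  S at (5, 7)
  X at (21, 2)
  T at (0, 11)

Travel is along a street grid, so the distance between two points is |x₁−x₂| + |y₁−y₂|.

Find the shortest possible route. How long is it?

With 6 stops there are 6!/2 = 360 distinct round trips (a route and its reverse cost the same).
O → Y → F → R → S → X → T → O: 31+15+29+16+21+30+10 = 152
O → Y → F → R → S → T → X → O: 31+15+29+16+9+30+40 = 170
O → Y → F → R → X → S → T → O: 31+15+29+37+21+9+10 = 152
O → Y → F → R → X → T → S → O: 31+15+29+37+30+9+19 = 170
O → Y → F → R → T → S → X → O: 31+15+29+13+9+21+40 = 158
O → Y → F → R → T → X → S → O: 31+15+29+13+30+21+19 = 158
O → Y → F → S → R → X → T → O: 31+15+23+16+37+30+10 = 162
O → Y → F → S → R → T → X → O: 31+15+23+16+13+30+40 = 168
… (352 more)
O → R → F → X → Y → S → T → O: 3+29+12+9+12+9+10 = 84  ← best
The minimum is 84.
One optimal route: O → R → F → X → Y → S → T → O (or its reverse).

Shortest round trip = 84.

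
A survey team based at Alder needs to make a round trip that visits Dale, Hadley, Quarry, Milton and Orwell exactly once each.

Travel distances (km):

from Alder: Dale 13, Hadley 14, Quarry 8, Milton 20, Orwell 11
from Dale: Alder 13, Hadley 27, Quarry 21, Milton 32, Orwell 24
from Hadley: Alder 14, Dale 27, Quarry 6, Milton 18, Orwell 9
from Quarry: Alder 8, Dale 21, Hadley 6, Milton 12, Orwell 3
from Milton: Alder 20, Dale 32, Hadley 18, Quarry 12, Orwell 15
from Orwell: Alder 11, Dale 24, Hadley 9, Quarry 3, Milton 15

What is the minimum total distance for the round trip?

83 km — the shortest possible round trip.

With 5 stops there are 5!/2 = 60 distinct round trips (a route and its reverse cost the same).
Alder → Dale → Hadley → Quarry → Milton → Orwell → Alder: 13+27+6+12+15+11 = 84
Alder → Dale → Hadley → Quarry → Orwell → Milton → Alder: 13+27+6+3+15+20 = 84
Alder → Dale → Hadley → Milton → Quarry → Orwell → Alder: 13+27+18+12+3+11 = 84
Alder → Dale → Hadley → Milton → Orwell → Quarry → Alder: 13+27+18+15+3+8 = 84
Alder → Dale → Hadley → Orwell → Quarry → Milton → Alder: 13+27+9+3+12+20 = 84
Alder → Dale → Hadley → Orwell → Milton → Quarry → Alder: 13+27+9+15+12+8 = 84
Alder → Dale → Quarry → Hadley → Milton → Orwell → Alder: 13+21+6+18+15+11 = 84
Alder → Dale → Quarry → Hadley → Orwell → Milton → Alder: 13+21+6+9+15+20 = 84
Alder → Dale → Quarry → Milton → Hadley → Orwell → Alder: 13+21+12+18+9+11 = 84
Alder → Dale → Quarry → Milton → Orwell → Hadley → Alder: 13+21+12+15+9+14 = 84
Alder → Dale → Quarry → Orwell → Hadley → Milton → Alder: 13+21+3+9+18+20 = 84
Alder → Dale → Quarry → Orwell → Milton → Hadley → Alder: 13+21+3+15+18+14 = 84
Alder → Dale → Milton → Hadley → Quarry → Orwell → Alder: 13+32+18+6+3+11 = 83
Alder → Dale → Milton → Hadley → Orwell → Quarry → Alder: 13+32+18+9+3+8 = 83
… (46 more)
The minimum is 83.
One optimal route: Alder → Dale → Milton → Hadley → Quarry → Orwell → Alder (or its reverse).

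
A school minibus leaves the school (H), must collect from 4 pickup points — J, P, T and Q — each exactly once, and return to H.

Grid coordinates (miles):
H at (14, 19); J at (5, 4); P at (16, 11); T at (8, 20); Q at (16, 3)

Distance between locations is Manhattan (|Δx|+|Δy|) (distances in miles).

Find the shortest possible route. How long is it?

Minimum total distance: 56 miles.

With 4 stops there are 4!/2 = 12 distinct round trips (a route and its reverse cost the same).
H-J-P-T-Q-H: 24+18+17+25+18 = 102
H-J-P-Q-T-H: 24+18+8+25+7 = 82
H-J-T-P-Q-H: 24+19+17+8+18 = 86
H-J-T-Q-P-H: 24+19+25+8+10 = 86
H-J-Q-P-T-H: 24+12+8+17+7 = 68
H-J-Q-T-P-H: 24+12+25+17+10 = 88
H-P-J-T-Q-H: 10+18+19+25+18 = 90
H-P-J-Q-T-H: 10+18+12+25+7 = 72
H-P-T-J-Q-H: 10+17+19+12+18 = 76
H-P-Q-J-T-H: 10+8+12+19+7 = 56
H-T-J-P-Q-H: 7+19+18+8+18 = 70
H-T-P-J-Q-H: 7+17+18+12+18 = 72
The minimum is 56.
One optimal route: H → P → Q → J → T → H (or its reverse).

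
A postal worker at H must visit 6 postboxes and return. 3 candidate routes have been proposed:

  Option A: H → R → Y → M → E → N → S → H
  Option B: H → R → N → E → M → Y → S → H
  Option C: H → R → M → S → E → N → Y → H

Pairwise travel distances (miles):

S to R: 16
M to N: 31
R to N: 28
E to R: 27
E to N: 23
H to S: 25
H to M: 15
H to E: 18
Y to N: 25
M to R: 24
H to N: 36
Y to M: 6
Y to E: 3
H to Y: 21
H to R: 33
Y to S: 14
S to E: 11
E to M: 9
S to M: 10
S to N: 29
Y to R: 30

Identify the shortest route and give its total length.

138 miles — Option B is the shortest.

Option A: 33 + 30 + 6 + 9 + 23 + 29 + 25 = 155
Option B: 33 + 28 + 23 + 9 + 6 + 14 + 25 = 138
Option C: 33 + 24 + 10 + 11 + 23 + 25 + 21 = 147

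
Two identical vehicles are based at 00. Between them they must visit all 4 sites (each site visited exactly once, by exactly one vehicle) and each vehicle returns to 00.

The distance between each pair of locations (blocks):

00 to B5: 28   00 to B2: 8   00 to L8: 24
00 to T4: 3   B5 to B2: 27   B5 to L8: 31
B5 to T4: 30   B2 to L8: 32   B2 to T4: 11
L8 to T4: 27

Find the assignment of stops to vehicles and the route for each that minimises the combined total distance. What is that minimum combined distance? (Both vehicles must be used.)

There are 2^3 − 1 = 7 ways to divide the 4 stops into two non-empty groups. For each, the best each vehicle can do is its own shortest tour through its group:
  {B5} + {B2, L8, T4}: 56 + 70 = 126
  {B2} + {B5, L8, T4}: 16 + 88 = 104
  {B5, B2} + {L8, T4}: 63 + 54 = 117
  {L8} + {B5, B2, T4}: 48 + 68 = 116
  {B5, L8} + {B2, T4}: 83 + 22 = 105
  {B2, L8} + {B5, T4}: 64 + 61 = 125
  … (7 splits in total)
  {B5, B2, L8} + {T4}: 90 + 6 = 96  ← best
Best: vehicle 1 00 → B2 → B5 → L8 → 00 = 90; vehicle 2 00 → T4 → 00 = 6; combined 96.

96 blocks — the smallest possible combined total.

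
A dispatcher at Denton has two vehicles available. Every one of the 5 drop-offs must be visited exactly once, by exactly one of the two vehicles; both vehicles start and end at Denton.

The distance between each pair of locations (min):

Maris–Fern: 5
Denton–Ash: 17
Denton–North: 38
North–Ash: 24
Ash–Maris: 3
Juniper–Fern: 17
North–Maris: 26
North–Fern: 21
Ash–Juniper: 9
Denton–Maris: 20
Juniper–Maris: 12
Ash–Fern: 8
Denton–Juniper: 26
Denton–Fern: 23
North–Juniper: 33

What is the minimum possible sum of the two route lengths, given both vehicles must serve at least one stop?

Minimum combined distance: 136 min.

There are 2^4 − 1 = 15 ways to divide the 5 stops into two non-empty groups. For each, the best each vehicle can do is its own shortest tour through its group:
  {North} + {Ash, Juniper, Maris, Fern}: 76 + 66 = 142
  {Ash} + {North, Juniper, Maris, Fern}: 34 + 102 = 136
  {North, Ash} + {Juniper, Maris, Fern}: 79 + 66 = 145
  {Juniper} + {North, Ash, Maris, Fern}: 52 + 84 = 136
  {North, Juniper} + {Ash, Maris, Fern}: 97 + 48 = 145
  {Ash, Juniper} + {North, Maris, Fern}: 52 + 84 = 136
  … (15 splits in total)
Best: vehicle 1 Denton → Ash → Denton = 34; vehicle 2 Denton → North → Fern → Maris → Juniper → Denton = 102; combined 136.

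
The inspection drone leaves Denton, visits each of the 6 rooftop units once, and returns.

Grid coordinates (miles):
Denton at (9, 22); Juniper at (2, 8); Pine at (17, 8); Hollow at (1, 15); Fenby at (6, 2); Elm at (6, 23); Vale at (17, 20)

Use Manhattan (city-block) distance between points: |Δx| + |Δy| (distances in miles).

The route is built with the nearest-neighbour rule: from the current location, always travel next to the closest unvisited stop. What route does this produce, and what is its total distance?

Denton → [Elm:4 / Vale:10 / Hollow:15 / Juniper:21 / Pine:22 / Fenby:23] → Elm (4)
Elm → [Hollow:13 / Vale:14 / Juniper:19 / Fenby:21 / Pine:26] → Hollow (13)
Hollow → [Juniper:8 / Fenby:18 / Vale:21 / Pine:23] → Juniper (8)
Juniper → [Fenby:10 / Pine:15 / Vale:27] → Fenby (10)
Fenby → [Pine:17 / Vale:29] → Pine (17)
Pine → [Vale:12] → Vale (12)
Return Vale→Denton: 10.
Total = 4 + 13 + 8 + 10 + 17 + 12 + 10 = 74.

Total distance 74 miles via the nearest-neighbour route Denton → Elm → Hollow → Juniper → Fenby → Pine → Vale → Denton.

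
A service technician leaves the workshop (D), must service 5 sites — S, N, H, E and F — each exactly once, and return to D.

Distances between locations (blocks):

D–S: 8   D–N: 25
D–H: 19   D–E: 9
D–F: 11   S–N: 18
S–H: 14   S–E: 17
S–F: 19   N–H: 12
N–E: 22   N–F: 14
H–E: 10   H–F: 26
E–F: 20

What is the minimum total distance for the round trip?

72 blocks — the shortest possible round trip.

D→S→N→H→E→F→D: 8+18+12+10+20+11 = 79
D→S→N→H→F→E→D: 8+18+12+26+20+9 = 93
D→S→N→E→H→F→D: 8+18+22+10+26+11 = 95
D→S→N→E→F→H→D: 8+18+22+20+26+19 = 113
D→S→N→F→H→E→D: 8+18+14+26+10+9 = 85
D→S→N→F→E→H→D: 8+18+14+20+10+19 = 89
D→S→H→N→E→F→D: 8+14+12+22+20+11 = 87
D→S→H→N→F→E→D: 8+14+12+14+20+9 = 77
D→S→H→E→N→F→D: 8+14+10+22+14+11 = 79
D→S→H→E→F→N→D: 8+14+10+20+14+25 = 91
D→S→H→F→N→E→D: 8+14+26+14+22+9 = 93
D→S→H→F→E→N→D: 8+14+26+20+22+25 = 115
D→S→E→N→H→F→D: 8+17+22+12+26+11 = 96
D→S→E→N→F→H→D: 8+17+22+14+26+19 = 106
… (46 more)
D→S→E→H→N→F→D: 8+17+10+12+14+11 = 72  ← best
The minimum is 72.
One optimal route: D → S → E → H → N → F → D (or its reverse).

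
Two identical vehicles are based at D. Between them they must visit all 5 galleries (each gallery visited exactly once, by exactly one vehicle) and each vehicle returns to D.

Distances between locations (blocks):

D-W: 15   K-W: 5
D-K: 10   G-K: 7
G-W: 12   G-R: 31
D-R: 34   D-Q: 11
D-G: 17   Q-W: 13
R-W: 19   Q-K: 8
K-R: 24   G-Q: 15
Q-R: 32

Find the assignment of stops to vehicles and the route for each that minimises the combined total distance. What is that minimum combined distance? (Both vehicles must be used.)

104 blocks — the smallest possible combined total.

Try each way of splitting the stops between the two vehicles (each non-empty) and, for each split, find the best tour for each vehicle:
  {G} + {Q, K, R, W}: 34 + 77 = 111
  {Q} + {G, K, R, W}: 22 + 82 = 104
  {G, Q} + {K, R, W}: 43 + 68 = 111
  {K} + {G, Q, R, W}: 20 + 91 = 111
  {G, K} + {Q, R, W}: 34 + 77 = 111
  {Q, K} + {G, R, W}: 29 + 82 = 111
  … (15 splits in total)
Best: vehicle 1 D → Q → D = 22; vehicle 2 D → G → K → R → W → D = 82; combined 104.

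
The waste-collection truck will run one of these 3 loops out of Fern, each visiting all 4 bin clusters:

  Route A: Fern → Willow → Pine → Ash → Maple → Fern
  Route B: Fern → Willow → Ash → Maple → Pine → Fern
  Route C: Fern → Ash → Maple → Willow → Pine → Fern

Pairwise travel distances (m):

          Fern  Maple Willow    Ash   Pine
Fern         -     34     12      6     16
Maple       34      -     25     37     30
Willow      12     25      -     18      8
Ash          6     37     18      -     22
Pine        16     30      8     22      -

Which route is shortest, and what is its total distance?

Shortest is Route C, total 92 m.

Route A: 12 + 8 + 22 + 37 + 34 = 113
Route B: 12 + 18 + 37 + 30 + 16 = 113
Route C: 6 + 37 + 25 + 8 + 16 = 92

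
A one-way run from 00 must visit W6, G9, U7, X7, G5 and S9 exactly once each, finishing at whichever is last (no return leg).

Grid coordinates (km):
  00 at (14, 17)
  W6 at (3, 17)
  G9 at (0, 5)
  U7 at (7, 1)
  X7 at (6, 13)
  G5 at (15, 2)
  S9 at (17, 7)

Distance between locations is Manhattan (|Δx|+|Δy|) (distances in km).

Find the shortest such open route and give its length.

Minimum one-way distance = 59 km.

There are 6! = 720 possible orderings.
00→W6→G9→U7→X7→G5→S9: 11+15+11+13+20+7 = 77
00→W6→G9→U7→X7→S9→G5: 11+15+11+13+17+7 = 74
00→W6→G9→U7→G5→X7→S9: 11+15+11+9+20+17 = 83
00→W6→G9→U7→G5→S9→X7: 11+15+11+9+7+17 = 70
00→W6→G9→U7→S9→X7→G5: 11+15+11+16+17+20 = 90
00→W6→G9→U7→S9→G5→X7: 11+15+11+16+7+20 = 80
00→W6→G9→X7→U7→G5→S9: 11+15+14+13+9+7 = 69
00→W6→G9→X7→U7→S9→G5: 11+15+14+13+16+7 = 76
… (712 more)
00→W6→X7→G9→U7→G5→S9: 11+7+14+11+9+7 = 59  ← best
The minimum is 59.
One shortest path: 00 → W6 → X7 → G9 → U7 → G5 → S9.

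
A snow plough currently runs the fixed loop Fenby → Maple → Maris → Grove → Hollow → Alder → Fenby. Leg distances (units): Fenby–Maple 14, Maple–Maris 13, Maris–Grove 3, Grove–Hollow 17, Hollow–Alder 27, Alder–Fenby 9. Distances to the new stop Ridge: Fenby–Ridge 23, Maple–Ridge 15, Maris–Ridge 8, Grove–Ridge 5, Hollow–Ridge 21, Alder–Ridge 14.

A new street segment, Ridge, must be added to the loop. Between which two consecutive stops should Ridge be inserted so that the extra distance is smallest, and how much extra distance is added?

Insertion cost between consecutive stops i–j is d(i,Ridge) + d(Ridge,j) − d(i,j):
  between Fenby and Maple: 23 + 15 − 14 = 24
  between Maple and Maris: 15 + 8 − 13 = 10
  between Maris and Grove: 8 + 5 − 3 = 10
  between Grove and Hollow: 5 + 21 − 17 = 9
  between Hollow and Alder: 21 + 14 − 27 = 8
  between Alder and Fenby: 14 + 23 − 9 = 28
Cheapest insertion is between Hollow and Alder, adding 8.
New total = 83 + 8 = 91.

+8 — insert Ridge between Hollow and Alder.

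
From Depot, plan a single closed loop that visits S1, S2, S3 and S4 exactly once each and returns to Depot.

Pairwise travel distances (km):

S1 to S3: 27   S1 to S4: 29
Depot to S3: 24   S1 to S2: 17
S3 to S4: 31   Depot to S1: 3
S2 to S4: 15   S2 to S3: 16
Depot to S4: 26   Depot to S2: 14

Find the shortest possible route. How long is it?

Shortest round trip = 87 km.

With 4 stops there are 4!/2 = 12 distinct round trips (a route and its reverse cost the same).
Depot→S1→S2→S3→S4→Depot: 3+17+16+31+26 = 93
Depot→S1→S2→S4→S3→Depot: 3+17+15+31+24 = 90
Depot→S1→S3→S2→S4→Depot: 3+27+16+15+26 = 87
Depot→S1→S3→S4→S2→Depot: 3+27+31+15+14 = 90
Depot→S1→S4→S2→S3→Depot: 3+29+15+16+24 = 87
Depot→S1→S4→S3→S2→Depot: 3+29+31+16+14 = 93
Depot→S2→S1→S3→S4→Depot: 14+17+27+31+26 = 115
Depot→S2→S1→S4→S3→Depot: 14+17+29+31+24 = 115
Depot→S2→S3→S1→S4→Depot: 14+16+27+29+26 = 112
Depot→S2→S4→S1→S3→Depot: 14+15+29+27+24 = 109
Depot→S3→S1→S2→S4→Depot: 24+27+17+15+26 = 109
Depot→S3→S2→S1→S4→Depot: 24+16+17+29+26 = 112
The minimum is 87.
One optimal route: Depot → S1 → S3 → S2 → S4 → Depot (or its reverse).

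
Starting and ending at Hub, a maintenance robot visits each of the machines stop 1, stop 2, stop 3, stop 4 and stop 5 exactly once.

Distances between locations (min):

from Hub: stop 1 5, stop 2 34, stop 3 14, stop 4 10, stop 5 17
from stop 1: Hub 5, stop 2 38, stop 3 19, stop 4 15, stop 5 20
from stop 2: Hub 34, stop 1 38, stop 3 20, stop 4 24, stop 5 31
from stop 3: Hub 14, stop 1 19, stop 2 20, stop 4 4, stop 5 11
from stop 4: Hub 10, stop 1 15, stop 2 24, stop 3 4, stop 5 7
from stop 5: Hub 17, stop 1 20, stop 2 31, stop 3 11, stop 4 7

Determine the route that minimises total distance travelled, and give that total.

90 min — the shortest possible round trip.

There are 60 distinct closed tours to check (reversals are equivalent).
Hub→stop 1→stop 2→stop 3→stop 4→stop 5→Hub: 5+38+20+4+7+17 = 91
Hub→stop 1→stop 2→stop 3→stop 5→stop 4→Hub: 5+38+20+11+7+10 = 91
Hub→stop 1→stop 2→stop 4→stop 3→stop 5→Hub: 5+38+24+4+11+17 = 99
Hub→stop 1→stop 2→stop 4→stop 5→stop 3→Hub: 5+38+24+7+11+14 = 99
Hub→stop 1→stop 2→stop 5→stop 3→stop 4→Hub: 5+38+31+11+4+10 = 99
Hub→stop 1→stop 2→stop 5→stop 4→stop 3→Hub: 5+38+31+7+4+14 = 99
Hub→stop 1→stop 3→stop 2→stop 4→stop 5→Hub: 5+19+20+24+7+17 = 92
Hub→stop 1→stop 3→stop 2→stop 5→stop 4→Hub: 5+19+20+31+7+10 = 92
Hub→stop 1→stop 3→stop 4→stop 2→stop 5→Hub: 5+19+4+24+31+17 = 100
Hub→stop 1→stop 3→stop 4→stop 5→stop 2→Hub: 5+19+4+7+31+34 = 100
Hub→stop 1→stop 3→stop 5→stop 2→stop 4→Hub: 5+19+11+31+24+10 = 100
Hub→stop 1→stop 3→stop 5→stop 4→stop 2→Hub: 5+19+11+7+24+34 = 100
Hub→stop 1→stop 4→stop 2→stop 3→stop 5→Hub: 5+15+24+20+11+17 = 92
Hub→stop 1→stop 4→stop 2→stop 5→stop 3→Hub: 5+15+24+31+11+14 = 100
… (46 more)
Hub→stop 1→stop 5→stop 2→stop 3→stop 4→Hub: 5+20+31+20+4+10 = 90  ← best
The minimum is 90.
One optimal route: Hub → stop 1 → stop 5 → stop 2 → stop 3 → stop 4 → Hub (or its reverse).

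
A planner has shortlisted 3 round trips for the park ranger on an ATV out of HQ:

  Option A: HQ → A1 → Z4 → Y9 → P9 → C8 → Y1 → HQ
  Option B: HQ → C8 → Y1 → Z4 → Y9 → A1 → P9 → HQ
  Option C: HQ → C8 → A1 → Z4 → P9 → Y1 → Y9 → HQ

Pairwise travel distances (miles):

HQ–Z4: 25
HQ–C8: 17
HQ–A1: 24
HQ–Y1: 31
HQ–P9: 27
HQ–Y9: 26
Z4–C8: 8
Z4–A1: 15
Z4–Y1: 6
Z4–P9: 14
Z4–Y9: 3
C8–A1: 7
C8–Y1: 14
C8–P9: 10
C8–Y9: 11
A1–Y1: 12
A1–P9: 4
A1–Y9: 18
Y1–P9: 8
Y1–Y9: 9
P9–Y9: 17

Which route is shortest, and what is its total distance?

89 miles — Option B is the shortest.

Option A: 24 + 15 + 3 + 17 + 10 + 14 + 31 = 114
Option B: 17 + 14 + 6 + 3 + 18 + 4 + 27 = 89
Option C: 17 + 7 + 15 + 14 + 8 + 9 + 26 = 96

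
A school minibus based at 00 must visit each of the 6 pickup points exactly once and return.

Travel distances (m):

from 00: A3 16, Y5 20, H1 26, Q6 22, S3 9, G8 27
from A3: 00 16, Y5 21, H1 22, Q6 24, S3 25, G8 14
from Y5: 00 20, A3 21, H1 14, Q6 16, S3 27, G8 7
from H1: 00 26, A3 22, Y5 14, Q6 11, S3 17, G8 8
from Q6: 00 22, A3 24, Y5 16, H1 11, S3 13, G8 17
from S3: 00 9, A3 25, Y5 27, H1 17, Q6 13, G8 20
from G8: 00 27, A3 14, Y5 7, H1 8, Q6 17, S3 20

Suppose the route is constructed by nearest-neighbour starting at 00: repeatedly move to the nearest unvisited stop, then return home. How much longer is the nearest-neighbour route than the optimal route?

1 m longer than the optimal tour.

From 00: S3=9, A3=16, Y5=20, Q6=22, H1=26, G8=27 → choose S3 (9).
From S3: Q6=13, H1=17, G8=20, A3=25, Y5=27 → choose Q6 (13).
From Q6: H1=11, Y5=16, G8=17, A3=24 → choose H1 (11).
From H1: G8=8, Y5=14, A3=22 → choose G8 (8).
From G8: Y5=7, A3=14 → choose Y5 (7).
From Y5: A3=21 → choose A3 (21).
NN route 00 → S3 → Q6 → H1 → G8 → Y5 → A3 → 00 costs 85.
Optimal: 00 → A3 → G8 → Y5 → H1 → Q6 → S3 → 00 costs 84 (by enumerating all 360 distinct tours).
Excess = 85 − 84 = 1.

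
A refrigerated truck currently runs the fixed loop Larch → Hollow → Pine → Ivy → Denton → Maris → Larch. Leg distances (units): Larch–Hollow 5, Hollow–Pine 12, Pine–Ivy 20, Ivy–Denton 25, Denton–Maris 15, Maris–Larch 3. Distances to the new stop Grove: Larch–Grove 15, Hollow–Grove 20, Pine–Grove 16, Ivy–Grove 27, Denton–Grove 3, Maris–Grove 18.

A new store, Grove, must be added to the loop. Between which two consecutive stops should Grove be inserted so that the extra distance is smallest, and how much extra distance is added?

Insertion cost between consecutive stops i–j is d(i,Grove) + d(Grove,j) − d(i,j):
  between Larch and Hollow: 15 + 20 − 5 = 30
  between Hollow and Pine: 20 + 16 − 12 = 24
  between Pine and Ivy: 16 + 27 − 20 = 23
  between Ivy and Denton: 27 + 3 − 25 = 5
  between Denton and Maris: 3 + 18 − 15 = 6
  between Maris and Larch: 18 + 15 − 3 = 30
Cheapest insertion is between Ivy and Denton, adding 5.
New total = 80 + 5 = 85.

Minimum extra distance: 5, inserting Grove between Ivy and Denton.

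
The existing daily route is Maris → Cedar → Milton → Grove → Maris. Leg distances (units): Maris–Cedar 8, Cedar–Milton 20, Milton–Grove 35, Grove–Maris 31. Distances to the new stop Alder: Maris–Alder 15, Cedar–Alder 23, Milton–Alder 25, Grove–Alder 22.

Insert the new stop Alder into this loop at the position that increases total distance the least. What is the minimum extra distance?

Insertion cost between consecutive stops i–j is d(i,Alder) + d(Alder,j) − d(i,j):
  between Maris and Cedar: 15 + 23 − 8 = 30
  between Cedar and Milton: 23 + 25 − 20 = 28
  between Milton and Grove: 25 + 22 − 35 = 12
  between Grove and Maris: 22 + 15 − 31 = 6
Cheapest insertion is between Grove and Maris, adding 6.
New total = 94 + 6 = 100.

Minimum extra distance: 6, inserting Alder between Grove and Maris.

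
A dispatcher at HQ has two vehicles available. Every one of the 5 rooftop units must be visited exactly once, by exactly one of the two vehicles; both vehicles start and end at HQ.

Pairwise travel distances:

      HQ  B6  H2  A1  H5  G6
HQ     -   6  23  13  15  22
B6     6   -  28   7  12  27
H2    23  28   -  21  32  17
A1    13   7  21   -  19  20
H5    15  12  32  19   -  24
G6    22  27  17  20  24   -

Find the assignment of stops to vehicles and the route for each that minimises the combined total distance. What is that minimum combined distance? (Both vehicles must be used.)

There are 2^4 − 1 = 15 ways to divide the 5 stops into two non-empty groups. For each, the best each vehicle can do is its own shortest tour through its group:
  {B6} + {H2, A1, H5, G6}: 12 + 90 = 102
  {H2} + {B6, A1, H5, G6}: 46 + 72 = 118
  {B6, H2} + {A1, H5, G6}: 57 + 72 = 129
  {A1} + {B6, H2, H5, G6}: 26 + 82 = 108
  {B6, A1} + {H2, H5, G6}: 26 + 79 = 105
  {H2, A1} + {B6, H5, G6}: 57 + 64 = 121
  … (15 splits in total)
Best: vehicle 1 HQ → B6 → HQ = 12; vehicle 2 HQ → A1 → H2 → G6 → H5 → HQ = 90; combined 102.

102 — the smallest possible combined total.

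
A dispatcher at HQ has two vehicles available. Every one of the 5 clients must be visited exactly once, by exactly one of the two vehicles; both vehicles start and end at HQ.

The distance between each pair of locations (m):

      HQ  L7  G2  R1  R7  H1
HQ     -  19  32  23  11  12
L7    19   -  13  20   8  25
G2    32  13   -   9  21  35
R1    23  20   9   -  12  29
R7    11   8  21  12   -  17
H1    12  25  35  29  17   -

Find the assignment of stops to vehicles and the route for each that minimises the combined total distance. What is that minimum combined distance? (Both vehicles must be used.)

Check every non-empty split of the stops between the two vehicles; for each half take its own optimal tour:
  {L7} + {G2, R1, R7, H1}: 38 + 79 = 117
  {G2} + {L7, R1, R7, H1}: 64 + 80 = 144
  {L7, G2} + {R1, R7, H1}: 64 + 64 = 128
  {R1} + {L7, G2, R7, H1}: 46 + 79 = 125
  {L7, R1} + {G2, R7, H1}: 62 + 79 = 141
  {G2, R1} + {L7, R7, H1}: 64 + 56 = 120
  … (15 splits in total)
  {L7, G2, R1, R7} + {H1}: 64 + 24 = 88  ← best
Best: vehicle 1 HQ → L7 → G2 → R1 → R7 → HQ = 64; vehicle 2 HQ → H1 → HQ = 24; combined 88.

Minimum combined distance: 88 m.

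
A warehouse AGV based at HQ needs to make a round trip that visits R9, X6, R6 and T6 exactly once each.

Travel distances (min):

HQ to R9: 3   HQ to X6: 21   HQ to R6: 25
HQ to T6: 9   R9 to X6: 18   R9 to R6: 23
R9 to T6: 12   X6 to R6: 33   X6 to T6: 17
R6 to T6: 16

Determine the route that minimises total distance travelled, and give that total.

With 4 stops there are 4!/2 = 12 distinct round trips (a route and its reverse cost the same).
HQ-R9-X6-R6-T6-HQ: 3+18+33+16+9 = 79
HQ-R9-X6-T6-R6-HQ: 3+18+17+16+25 = 79
HQ-R9-R6-X6-T6-HQ: 3+23+33+17+9 = 85
HQ-R9-R6-T6-X6-HQ: 3+23+16+17+21 = 80
HQ-R9-T6-X6-R6-HQ: 3+12+17+33+25 = 90
HQ-R9-T6-R6-X6-HQ: 3+12+16+33+21 = 85
HQ-X6-R9-R6-T6-HQ: 21+18+23+16+9 = 87
HQ-X6-R9-T6-R6-HQ: 21+18+12+16+25 = 92
HQ-X6-R6-R9-T6-HQ: 21+33+23+12+9 = 98
HQ-X6-T6-R9-R6-HQ: 21+17+12+23+25 = 98
HQ-R6-R9-X6-T6-HQ: 25+23+18+17+9 = 92
HQ-R6-X6-R9-T6-HQ: 25+33+18+12+9 = 97
The minimum is 79.
One optimal route: HQ → R9 → X6 → R6 → T6 → HQ (or its reverse).

Minimum total distance: 79 min.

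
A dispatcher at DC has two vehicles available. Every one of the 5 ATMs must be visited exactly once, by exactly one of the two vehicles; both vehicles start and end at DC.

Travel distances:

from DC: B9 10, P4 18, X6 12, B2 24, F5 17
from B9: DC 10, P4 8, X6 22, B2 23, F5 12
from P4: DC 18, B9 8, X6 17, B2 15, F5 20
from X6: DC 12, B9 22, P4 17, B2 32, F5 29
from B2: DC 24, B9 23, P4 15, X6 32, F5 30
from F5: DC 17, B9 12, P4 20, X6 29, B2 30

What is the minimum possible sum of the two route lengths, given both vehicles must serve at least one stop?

Try each way of splitting the stops between the two vehicles (each non-empty) and, for each split, find the best tour for each vehicle:
  {B9} + {P4, X6, B2, F5}: 20 + 91 = 111
  {P4} + {B9, X6, B2, F5}: 36 + 96 = 132
  {B9, P4} + {X6, B2, F5}: 36 + 91 = 127
  {X6} + {B9, P4, B2, F5}: 24 + 76 = 100
  {B9, X6} + {P4, B2, F5}: 44 + 76 = 120
  {P4, X6} + {B9, B2, F5}: 47 + 76 = 123
  … (15 splits in total)
Best: vehicle 1 DC → X6 → DC = 24; vehicle 2 DC → B2 → P4 → B9 → F5 → DC = 76; combined 100.

100 — the smallest possible combined total.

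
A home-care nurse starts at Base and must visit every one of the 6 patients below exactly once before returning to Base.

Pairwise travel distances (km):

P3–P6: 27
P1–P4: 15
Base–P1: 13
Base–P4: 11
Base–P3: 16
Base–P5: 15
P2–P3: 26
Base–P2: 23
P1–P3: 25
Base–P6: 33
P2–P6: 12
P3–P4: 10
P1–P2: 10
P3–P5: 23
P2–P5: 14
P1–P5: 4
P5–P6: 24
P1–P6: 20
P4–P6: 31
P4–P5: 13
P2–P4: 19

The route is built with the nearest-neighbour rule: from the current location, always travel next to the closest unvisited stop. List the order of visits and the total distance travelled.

At Base the remaining stops are P4 11, P1 13, P5 15, P3 16, P2 23, P6 33; go to P4.
At P4 the remaining stops are P3 10, P5 13, P1 15, P2 19, P6 31; go to P3.
At P3 the remaining stops are P5 23, P1 25, P2 26, P6 27; go to P5.
At P5 the remaining stops are P1 4, P2 14, P6 24; go to P1.
At P1 the remaining stops are P2 10, P6 20; go to P2.
At P2 the remaining stops are P6 12; go to P6.
Return P6→Base: 33.
Total = 11 + 10 + 23 + 4 + 10 + 12 + 33 = 103.

103 km along Base → P4 → P3 → P5 → P1 → P2 → P6 → Base.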